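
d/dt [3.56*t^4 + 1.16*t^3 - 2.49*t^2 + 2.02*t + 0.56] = 14.24*t^3 + 3.48*t^2 - 4.98*t + 2.02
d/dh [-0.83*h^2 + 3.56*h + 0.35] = 3.56 - 1.66*h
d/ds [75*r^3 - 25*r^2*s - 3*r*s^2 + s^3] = -25*r^2 - 6*r*s + 3*s^2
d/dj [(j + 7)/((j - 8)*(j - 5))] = (-j^2 - 14*j + 131)/(j^4 - 26*j^3 + 249*j^2 - 1040*j + 1600)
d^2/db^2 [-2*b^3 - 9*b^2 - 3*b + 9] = -12*b - 18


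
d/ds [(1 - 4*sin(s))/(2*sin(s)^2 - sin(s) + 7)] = (8*sin(s)^2 - 4*sin(s) - 27)*cos(s)/(-sin(s) - cos(2*s) + 8)^2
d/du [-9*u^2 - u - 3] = -18*u - 1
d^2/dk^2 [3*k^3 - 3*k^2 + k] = 18*k - 6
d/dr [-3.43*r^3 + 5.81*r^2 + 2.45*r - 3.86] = -10.29*r^2 + 11.62*r + 2.45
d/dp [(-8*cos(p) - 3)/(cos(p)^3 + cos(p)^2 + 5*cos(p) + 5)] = (-16*cos(p)^3 - 17*cos(p)^2 - 6*cos(p) + 25)*sin(p)/((sin(p)^2 - 6)^2*(cos(p) + 1)^2)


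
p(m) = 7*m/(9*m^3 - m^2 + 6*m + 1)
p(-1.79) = 0.19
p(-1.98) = 0.16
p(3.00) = 0.08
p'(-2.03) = 0.13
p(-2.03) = 0.16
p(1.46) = 0.29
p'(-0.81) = 0.91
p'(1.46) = -0.29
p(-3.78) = 0.05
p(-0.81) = 0.61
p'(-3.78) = 0.03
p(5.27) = 0.03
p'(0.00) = 7.00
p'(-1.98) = 0.14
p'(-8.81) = 0.00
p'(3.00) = -0.05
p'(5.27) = -0.01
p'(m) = 7*m*(-27*m^2 + 2*m - 6)/(9*m^3 - m^2 + 6*m + 1)^2 + 7/(9*m^3 - m^2 + 6*m + 1) = 7*(-18*m^3 + m^2 + 1)/(81*m^6 - 18*m^5 + 109*m^4 + 6*m^3 + 34*m^2 + 12*m + 1)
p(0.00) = 0.00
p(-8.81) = 0.01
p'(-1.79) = 0.18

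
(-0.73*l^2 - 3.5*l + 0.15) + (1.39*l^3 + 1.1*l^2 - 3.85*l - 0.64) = 1.39*l^3 + 0.37*l^2 - 7.35*l - 0.49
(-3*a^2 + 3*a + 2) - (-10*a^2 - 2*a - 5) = 7*a^2 + 5*a + 7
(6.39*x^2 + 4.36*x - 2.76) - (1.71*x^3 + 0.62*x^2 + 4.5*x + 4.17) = -1.71*x^3 + 5.77*x^2 - 0.14*x - 6.93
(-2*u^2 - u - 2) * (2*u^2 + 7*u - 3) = -4*u^4 - 16*u^3 - 5*u^2 - 11*u + 6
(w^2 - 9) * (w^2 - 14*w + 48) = w^4 - 14*w^3 + 39*w^2 + 126*w - 432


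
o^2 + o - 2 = (o - 1)*(o + 2)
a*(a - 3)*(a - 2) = a^3 - 5*a^2 + 6*a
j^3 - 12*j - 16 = (j - 4)*(j + 2)^2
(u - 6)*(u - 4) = u^2 - 10*u + 24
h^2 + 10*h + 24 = (h + 4)*(h + 6)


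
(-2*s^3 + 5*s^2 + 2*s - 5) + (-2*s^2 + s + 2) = -2*s^3 + 3*s^2 + 3*s - 3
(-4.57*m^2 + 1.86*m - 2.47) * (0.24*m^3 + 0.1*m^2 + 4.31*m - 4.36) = -1.0968*m^5 - 0.0106000000000001*m^4 - 20.1035*m^3 + 27.6948*m^2 - 18.7553*m + 10.7692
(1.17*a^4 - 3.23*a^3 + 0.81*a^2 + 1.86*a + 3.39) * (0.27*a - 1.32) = 0.3159*a^5 - 2.4165*a^4 + 4.4823*a^3 - 0.567*a^2 - 1.5399*a - 4.4748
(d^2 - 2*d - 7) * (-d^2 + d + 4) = -d^4 + 3*d^3 + 9*d^2 - 15*d - 28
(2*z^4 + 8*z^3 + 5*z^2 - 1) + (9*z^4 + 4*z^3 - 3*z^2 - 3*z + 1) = 11*z^4 + 12*z^3 + 2*z^2 - 3*z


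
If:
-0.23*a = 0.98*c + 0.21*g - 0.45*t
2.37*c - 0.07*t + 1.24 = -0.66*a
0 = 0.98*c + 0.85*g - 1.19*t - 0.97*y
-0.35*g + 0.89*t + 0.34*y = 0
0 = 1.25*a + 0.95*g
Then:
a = -1.95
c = 0.03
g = 2.57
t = 0.26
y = 1.96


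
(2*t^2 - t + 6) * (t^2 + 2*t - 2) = 2*t^4 + 3*t^3 + 14*t - 12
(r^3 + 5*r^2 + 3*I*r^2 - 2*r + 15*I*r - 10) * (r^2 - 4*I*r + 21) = r^5 + 5*r^4 - I*r^4 + 31*r^3 - 5*I*r^3 + 155*r^2 + 71*I*r^2 - 42*r + 355*I*r - 210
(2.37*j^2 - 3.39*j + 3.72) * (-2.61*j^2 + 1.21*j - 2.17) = -6.1857*j^4 + 11.7156*j^3 - 18.954*j^2 + 11.8575*j - 8.0724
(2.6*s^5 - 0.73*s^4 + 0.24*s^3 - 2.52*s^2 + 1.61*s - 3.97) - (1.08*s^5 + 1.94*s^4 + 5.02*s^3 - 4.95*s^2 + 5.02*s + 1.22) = 1.52*s^5 - 2.67*s^4 - 4.78*s^3 + 2.43*s^2 - 3.41*s - 5.19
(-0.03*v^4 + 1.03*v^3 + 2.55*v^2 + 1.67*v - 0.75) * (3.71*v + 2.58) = -0.1113*v^5 + 3.7439*v^4 + 12.1179*v^3 + 12.7747*v^2 + 1.5261*v - 1.935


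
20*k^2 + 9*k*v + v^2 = (4*k + v)*(5*k + v)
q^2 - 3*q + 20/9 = (q - 5/3)*(q - 4/3)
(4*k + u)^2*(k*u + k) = 16*k^3*u + 16*k^3 + 8*k^2*u^2 + 8*k^2*u + k*u^3 + k*u^2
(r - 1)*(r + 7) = r^2 + 6*r - 7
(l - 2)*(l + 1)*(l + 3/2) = l^3 + l^2/2 - 7*l/2 - 3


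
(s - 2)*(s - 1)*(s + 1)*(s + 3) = s^4 + s^3 - 7*s^2 - s + 6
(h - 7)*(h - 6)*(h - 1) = h^3 - 14*h^2 + 55*h - 42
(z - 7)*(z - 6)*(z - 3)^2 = z^4 - 19*z^3 + 129*z^2 - 369*z + 378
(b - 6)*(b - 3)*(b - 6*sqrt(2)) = b^3 - 9*b^2 - 6*sqrt(2)*b^2 + 18*b + 54*sqrt(2)*b - 108*sqrt(2)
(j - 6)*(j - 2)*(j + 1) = j^3 - 7*j^2 + 4*j + 12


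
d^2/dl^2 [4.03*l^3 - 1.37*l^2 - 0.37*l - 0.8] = 24.18*l - 2.74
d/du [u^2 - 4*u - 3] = 2*u - 4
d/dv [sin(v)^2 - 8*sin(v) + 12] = 2*(sin(v) - 4)*cos(v)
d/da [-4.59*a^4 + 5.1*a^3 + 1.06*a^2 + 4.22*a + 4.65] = -18.36*a^3 + 15.3*a^2 + 2.12*a + 4.22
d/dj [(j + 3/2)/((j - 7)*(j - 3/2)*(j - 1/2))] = 2*(-16*j^3 + 36*j^2 + 216*j - 219)/(16*j^6 - 288*j^5 + 1768*j^4 - 4416*j^3 + 4993*j^2 - 2478*j + 441)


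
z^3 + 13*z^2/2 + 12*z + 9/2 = (z + 1/2)*(z + 3)^2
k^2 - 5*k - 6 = (k - 6)*(k + 1)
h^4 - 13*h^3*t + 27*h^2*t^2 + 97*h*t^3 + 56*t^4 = (h - 8*t)*(h - 7*t)*(h + t)^2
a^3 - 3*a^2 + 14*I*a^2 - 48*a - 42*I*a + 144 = (a - 3)*(a + 6*I)*(a + 8*I)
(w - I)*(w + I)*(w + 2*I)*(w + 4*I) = w^4 + 6*I*w^3 - 7*w^2 + 6*I*w - 8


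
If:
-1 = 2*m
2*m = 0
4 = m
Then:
No Solution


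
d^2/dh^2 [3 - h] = 0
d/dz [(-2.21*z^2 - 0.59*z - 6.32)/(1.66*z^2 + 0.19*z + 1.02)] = (0.5595*z^2 + 16.474*z + 0.599)/(2.7556*z^4 + 0.6308*z^3 + 3.4225*z^2 + 0.3876*z + 1.0404)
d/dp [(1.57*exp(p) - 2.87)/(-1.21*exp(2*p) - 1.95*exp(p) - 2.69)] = (1.8997*exp(2*p) - 6.9454*exp(p) - 9.8198)*exp(p)/(1.4641*exp(4*p) + 4.719*exp(3*p) + 10.3123*exp(2*p) + 10.491*exp(p) + 7.2361)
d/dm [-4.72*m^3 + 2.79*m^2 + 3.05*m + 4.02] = -14.16*m^2 + 5.58*m + 3.05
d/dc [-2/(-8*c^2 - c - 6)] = 2*(-16*c - 1)/(8*c^2 + c + 6)^2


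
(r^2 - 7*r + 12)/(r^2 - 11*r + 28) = (r - 3)/(r - 7)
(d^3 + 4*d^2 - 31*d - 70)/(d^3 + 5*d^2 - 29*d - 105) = (d + 2)/(d + 3)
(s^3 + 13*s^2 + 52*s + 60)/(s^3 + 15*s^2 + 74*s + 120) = (s + 2)/(s + 4)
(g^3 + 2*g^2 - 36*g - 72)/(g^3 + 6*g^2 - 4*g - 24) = (g - 6)/(g - 2)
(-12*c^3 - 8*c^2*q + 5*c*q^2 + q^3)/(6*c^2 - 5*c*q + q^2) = (6*c^2 + 7*c*q + q^2)/(-3*c + q)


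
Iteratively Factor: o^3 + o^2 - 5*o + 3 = (o + 3)*(o^2 - 2*o + 1) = (o - 1)*(o + 3)*(o - 1)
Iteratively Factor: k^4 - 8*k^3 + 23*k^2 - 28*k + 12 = (k - 3)*(k^3 - 5*k^2 + 8*k - 4) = (k - 3)*(k - 2)*(k^2 - 3*k + 2) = (k - 3)*(k - 2)^2*(k - 1)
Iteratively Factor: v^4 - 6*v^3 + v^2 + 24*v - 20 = (v + 2)*(v^3 - 8*v^2 + 17*v - 10) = (v - 2)*(v + 2)*(v^2 - 6*v + 5) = (v - 5)*(v - 2)*(v + 2)*(v - 1)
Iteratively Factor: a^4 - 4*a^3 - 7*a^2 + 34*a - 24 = (a + 3)*(a^3 - 7*a^2 + 14*a - 8) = (a - 4)*(a + 3)*(a^2 - 3*a + 2) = (a - 4)*(a - 2)*(a + 3)*(a - 1)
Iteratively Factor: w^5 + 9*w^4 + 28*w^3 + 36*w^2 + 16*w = (w + 1)*(w^4 + 8*w^3 + 20*w^2 + 16*w) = (w + 1)*(w + 2)*(w^3 + 6*w^2 + 8*w) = (w + 1)*(w + 2)^2*(w^2 + 4*w) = w*(w + 1)*(w + 2)^2*(w + 4)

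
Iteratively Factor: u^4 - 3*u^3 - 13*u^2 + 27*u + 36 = (u + 3)*(u^3 - 6*u^2 + 5*u + 12) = (u - 3)*(u + 3)*(u^2 - 3*u - 4) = (u - 4)*(u - 3)*(u + 3)*(u + 1)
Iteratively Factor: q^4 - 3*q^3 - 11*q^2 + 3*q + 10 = (q - 5)*(q^3 + 2*q^2 - q - 2) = (q - 5)*(q + 2)*(q^2 - 1) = (q - 5)*(q - 1)*(q + 2)*(q + 1)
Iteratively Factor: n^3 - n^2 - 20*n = (n - 5)*(n^2 + 4*n) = n*(n - 5)*(n + 4)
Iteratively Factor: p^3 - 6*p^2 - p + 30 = (p + 2)*(p^2 - 8*p + 15) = (p - 3)*(p + 2)*(p - 5)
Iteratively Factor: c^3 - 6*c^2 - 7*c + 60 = (c + 3)*(c^2 - 9*c + 20) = (c - 4)*(c + 3)*(c - 5)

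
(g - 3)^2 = g^2 - 6*g + 9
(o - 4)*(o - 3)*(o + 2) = o^3 - 5*o^2 - 2*o + 24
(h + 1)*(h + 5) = h^2 + 6*h + 5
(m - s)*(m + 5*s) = m^2 + 4*m*s - 5*s^2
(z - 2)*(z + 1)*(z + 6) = z^3 + 5*z^2 - 8*z - 12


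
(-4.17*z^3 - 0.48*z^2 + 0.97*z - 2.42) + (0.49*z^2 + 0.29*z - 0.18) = -4.17*z^3 + 0.01*z^2 + 1.26*z - 2.6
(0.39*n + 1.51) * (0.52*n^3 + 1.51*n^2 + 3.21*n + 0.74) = 0.2028*n^4 + 1.3741*n^3 + 3.532*n^2 + 5.1357*n + 1.1174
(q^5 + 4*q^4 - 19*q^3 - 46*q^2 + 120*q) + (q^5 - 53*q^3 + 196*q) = 2*q^5 + 4*q^4 - 72*q^3 - 46*q^2 + 316*q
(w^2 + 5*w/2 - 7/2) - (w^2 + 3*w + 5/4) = -w/2 - 19/4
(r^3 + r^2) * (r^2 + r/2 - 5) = r^5 + 3*r^4/2 - 9*r^3/2 - 5*r^2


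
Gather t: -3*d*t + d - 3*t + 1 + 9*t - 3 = d + t*(6 - 3*d) - 2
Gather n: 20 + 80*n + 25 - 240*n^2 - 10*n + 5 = -240*n^2 + 70*n + 50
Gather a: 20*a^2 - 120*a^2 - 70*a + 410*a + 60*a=-100*a^2 + 400*a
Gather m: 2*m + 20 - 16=2*m + 4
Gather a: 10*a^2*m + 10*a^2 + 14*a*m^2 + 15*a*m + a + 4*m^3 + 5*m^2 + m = a^2*(10*m + 10) + a*(14*m^2 + 15*m + 1) + 4*m^3 + 5*m^2 + m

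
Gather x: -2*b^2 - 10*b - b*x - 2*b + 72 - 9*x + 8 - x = -2*b^2 - 12*b + x*(-b - 10) + 80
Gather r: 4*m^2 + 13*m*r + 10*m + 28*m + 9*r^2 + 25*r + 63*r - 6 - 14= 4*m^2 + 38*m + 9*r^2 + r*(13*m + 88) - 20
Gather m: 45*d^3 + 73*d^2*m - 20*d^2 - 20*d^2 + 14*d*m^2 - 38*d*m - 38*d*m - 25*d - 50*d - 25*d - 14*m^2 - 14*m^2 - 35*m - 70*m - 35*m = 45*d^3 - 40*d^2 - 100*d + m^2*(14*d - 28) + m*(73*d^2 - 76*d - 140)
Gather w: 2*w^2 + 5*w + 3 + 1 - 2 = 2*w^2 + 5*w + 2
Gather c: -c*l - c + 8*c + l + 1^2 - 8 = c*(7 - l) + l - 7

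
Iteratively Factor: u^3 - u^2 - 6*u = (u - 3)*(u^2 + 2*u) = u*(u - 3)*(u + 2)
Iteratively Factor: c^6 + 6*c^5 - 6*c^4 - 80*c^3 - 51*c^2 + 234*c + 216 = (c + 3)*(c^5 + 3*c^4 - 15*c^3 - 35*c^2 + 54*c + 72) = (c + 3)^2*(c^4 - 15*c^2 + 10*c + 24) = (c + 3)^2*(c + 4)*(c^3 - 4*c^2 + c + 6) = (c - 3)*(c + 3)^2*(c + 4)*(c^2 - c - 2) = (c - 3)*(c - 2)*(c + 3)^2*(c + 4)*(c + 1)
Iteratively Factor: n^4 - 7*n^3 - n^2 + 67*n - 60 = (n - 5)*(n^3 - 2*n^2 - 11*n + 12) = (n - 5)*(n - 4)*(n^2 + 2*n - 3) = (n - 5)*(n - 4)*(n + 3)*(n - 1)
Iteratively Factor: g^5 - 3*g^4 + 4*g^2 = (g - 2)*(g^4 - g^3 - 2*g^2) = (g - 2)*(g + 1)*(g^3 - 2*g^2) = g*(g - 2)*(g + 1)*(g^2 - 2*g) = g*(g - 2)^2*(g + 1)*(g)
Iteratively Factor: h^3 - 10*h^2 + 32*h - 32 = (h - 2)*(h^2 - 8*h + 16) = (h - 4)*(h - 2)*(h - 4)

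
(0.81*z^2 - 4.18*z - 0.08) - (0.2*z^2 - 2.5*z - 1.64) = 0.61*z^2 - 1.68*z + 1.56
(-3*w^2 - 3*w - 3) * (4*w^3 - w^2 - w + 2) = -12*w^5 - 9*w^4 - 6*w^3 - 3*w - 6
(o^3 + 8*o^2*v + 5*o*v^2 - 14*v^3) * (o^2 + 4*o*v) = o^5 + 12*o^4*v + 37*o^3*v^2 + 6*o^2*v^3 - 56*o*v^4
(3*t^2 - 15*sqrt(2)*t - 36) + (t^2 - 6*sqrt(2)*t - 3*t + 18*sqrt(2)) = 4*t^2 - 21*sqrt(2)*t - 3*t - 36 + 18*sqrt(2)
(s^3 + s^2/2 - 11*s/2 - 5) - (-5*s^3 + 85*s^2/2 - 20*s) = 6*s^3 - 42*s^2 + 29*s/2 - 5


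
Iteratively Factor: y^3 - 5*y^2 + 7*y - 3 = (y - 1)*(y^2 - 4*y + 3) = (y - 1)^2*(y - 3)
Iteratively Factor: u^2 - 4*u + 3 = (u - 1)*(u - 3)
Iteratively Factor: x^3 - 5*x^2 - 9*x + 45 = (x + 3)*(x^2 - 8*x + 15) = (x - 5)*(x + 3)*(x - 3)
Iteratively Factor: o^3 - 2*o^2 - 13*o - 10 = (o + 1)*(o^2 - 3*o - 10) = (o - 5)*(o + 1)*(o + 2)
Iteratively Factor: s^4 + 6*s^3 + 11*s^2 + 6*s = (s)*(s^3 + 6*s^2 + 11*s + 6) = s*(s + 3)*(s^2 + 3*s + 2) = s*(s + 2)*(s + 3)*(s + 1)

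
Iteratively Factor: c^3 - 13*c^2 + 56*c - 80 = (c - 4)*(c^2 - 9*c + 20) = (c - 5)*(c - 4)*(c - 4)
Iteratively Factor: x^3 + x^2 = (x)*(x^2 + x) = x*(x + 1)*(x)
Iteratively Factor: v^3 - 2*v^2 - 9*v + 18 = (v - 3)*(v^2 + v - 6) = (v - 3)*(v + 3)*(v - 2)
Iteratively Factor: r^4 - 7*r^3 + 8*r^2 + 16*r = (r - 4)*(r^3 - 3*r^2 - 4*r) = r*(r - 4)*(r^2 - 3*r - 4) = r*(r - 4)^2*(r + 1)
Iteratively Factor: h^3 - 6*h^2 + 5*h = (h)*(h^2 - 6*h + 5) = h*(h - 5)*(h - 1)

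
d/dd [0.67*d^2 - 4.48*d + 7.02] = 1.34*d - 4.48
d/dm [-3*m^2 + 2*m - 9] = 2 - 6*m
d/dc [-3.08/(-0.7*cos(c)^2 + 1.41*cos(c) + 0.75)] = (4.312*cos(c) - 4.3428)*sin(c)/(-0.7*cos(c)^2 + 1.41*cos(c) + 0.75)^2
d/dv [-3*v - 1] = -3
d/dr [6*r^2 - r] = 12*r - 1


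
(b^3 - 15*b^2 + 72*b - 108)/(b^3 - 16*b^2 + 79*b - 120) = (b^2 - 12*b + 36)/(b^2 - 13*b + 40)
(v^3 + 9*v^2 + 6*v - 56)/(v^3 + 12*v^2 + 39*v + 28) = (v - 2)/(v + 1)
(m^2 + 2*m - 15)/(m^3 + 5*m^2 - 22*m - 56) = (m^2 + 2*m - 15)/(m^3 + 5*m^2 - 22*m - 56)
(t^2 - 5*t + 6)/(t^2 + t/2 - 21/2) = 2*(t - 2)/(2*t + 7)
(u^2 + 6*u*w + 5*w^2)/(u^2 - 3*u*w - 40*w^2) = (u + w)/(u - 8*w)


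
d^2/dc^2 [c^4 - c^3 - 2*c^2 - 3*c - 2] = 12*c^2 - 6*c - 4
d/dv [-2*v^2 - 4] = -4*v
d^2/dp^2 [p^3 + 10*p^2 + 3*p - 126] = 6*p + 20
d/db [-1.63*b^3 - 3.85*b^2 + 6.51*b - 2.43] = -4.89*b^2 - 7.7*b + 6.51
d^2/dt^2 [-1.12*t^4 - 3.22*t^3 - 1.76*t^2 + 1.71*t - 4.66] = -13.44*t^2 - 19.32*t - 3.52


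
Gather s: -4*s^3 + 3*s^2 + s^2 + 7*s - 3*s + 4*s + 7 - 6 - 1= -4*s^3 + 4*s^2 + 8*s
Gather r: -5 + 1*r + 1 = r - 4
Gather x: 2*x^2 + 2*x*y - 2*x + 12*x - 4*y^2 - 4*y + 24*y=2*x^2 + x*(2*y + 10) - 4*y^2 + 20*y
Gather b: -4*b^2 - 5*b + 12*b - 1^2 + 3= -4*b^2 + 7*b + 2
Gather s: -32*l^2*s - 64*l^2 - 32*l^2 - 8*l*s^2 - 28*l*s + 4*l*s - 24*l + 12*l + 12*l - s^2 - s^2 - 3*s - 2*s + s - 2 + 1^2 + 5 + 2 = -96*l^2 + s^2*(-8*l - 2) + s*(-32*l^2 - 24*l - 4) + 6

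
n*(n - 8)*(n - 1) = n^3 - 9*n^2 + 8*n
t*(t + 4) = t^2 + 4*t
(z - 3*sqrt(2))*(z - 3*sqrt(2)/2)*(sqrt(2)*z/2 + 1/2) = sqrt(2)*z^3/2 - 4*z^2 + 9*sqrt(2)*z/4 + 9/2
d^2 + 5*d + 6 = (d + 2)*(d + 3)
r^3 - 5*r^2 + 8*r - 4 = (r - 2)^2*(r - 1)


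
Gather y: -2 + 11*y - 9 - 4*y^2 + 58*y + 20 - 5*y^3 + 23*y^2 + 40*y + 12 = -5*y^3 + 19*y^2 + 109*y + 21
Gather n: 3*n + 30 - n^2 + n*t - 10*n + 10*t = -n^2 + n*(t - 7) + 10*t + 30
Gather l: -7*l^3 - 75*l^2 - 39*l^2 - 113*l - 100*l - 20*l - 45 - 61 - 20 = -7*l^3 - 114*l^2 - 233*l - 126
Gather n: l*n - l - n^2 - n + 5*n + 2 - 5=-l - n^2 + n*(l + 4) - 3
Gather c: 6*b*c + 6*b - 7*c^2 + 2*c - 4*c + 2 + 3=6*b - 7*c^2 + c*(6*b - 2) + 5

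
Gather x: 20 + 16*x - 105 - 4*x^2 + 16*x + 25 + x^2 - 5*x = -3*x^2 + 27*x - 60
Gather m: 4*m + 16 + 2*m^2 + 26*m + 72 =2*m^2 + 30*m + 88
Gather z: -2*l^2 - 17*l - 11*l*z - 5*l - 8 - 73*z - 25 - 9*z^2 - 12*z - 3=-2*l^2 - 22*l - 9*z^2 + z*(-11*l - 85) - 36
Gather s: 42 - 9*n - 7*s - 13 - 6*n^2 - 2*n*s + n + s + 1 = -6*n^2 - 8*n + s*(-2*n - 6) + 30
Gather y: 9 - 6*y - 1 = 8 - 6*y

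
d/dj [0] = 0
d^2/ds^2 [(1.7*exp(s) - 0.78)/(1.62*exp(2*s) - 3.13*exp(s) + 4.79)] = (4.46148000000001*exp(4*s) + 0.431892000000005*exp(3*s) - 67.284756*exp(2*s) + 42.056584*exp(s) + 27.310664)*exp(s)/(4.251528*exp(6*s) - 24.643116*exp(5*s) + 85.325562*exp(4*s) - 176.393341*exp(3*s) + 252.289779*exp(2*s) - 215.445099*exp(s) + 109.902239)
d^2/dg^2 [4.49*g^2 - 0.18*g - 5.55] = 8.98000000000000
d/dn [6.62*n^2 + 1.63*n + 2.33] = 13.24*n + 1.63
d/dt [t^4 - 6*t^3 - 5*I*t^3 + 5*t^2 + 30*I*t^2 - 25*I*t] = 4*t^3 + t^2*(-18 - 15*I) + t*(10 + 60*I) - 25*I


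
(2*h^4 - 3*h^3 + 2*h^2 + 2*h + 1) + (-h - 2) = 2*h^4 - 3*h^3 + 2*h^2 + h - 1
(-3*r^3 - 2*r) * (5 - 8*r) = 24*r^4 - 15*r^3 + 16*r^2 - 10*r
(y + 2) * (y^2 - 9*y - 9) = y^3 - 7*y^2 - 27*y - 18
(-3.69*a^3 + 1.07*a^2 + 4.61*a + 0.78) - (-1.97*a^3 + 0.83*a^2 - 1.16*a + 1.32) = -1.72*a^3 + 0.24*a^2 + 5.77*a - 0.54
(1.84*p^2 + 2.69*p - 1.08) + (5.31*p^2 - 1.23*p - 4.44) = 7.15*p^2 + 1.46*p - 5.52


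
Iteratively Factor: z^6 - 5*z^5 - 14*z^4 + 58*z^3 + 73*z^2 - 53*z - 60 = (z + 3)*(z^5 - 8*z^4 + 10*z^3 + 28*z^2 - 11*z - 20) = (z - 4)*(z + 3)*(z^4 - 4*z^3 - 6*z^2 + 4*z + 5) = (z - 5)*(z - 4)*(z + 3)*(z^3 + z^2 - z - 1) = (z - 5)*(z - 4)*(z + 1)*(z + 3)*(z^2 - 1) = (z - 5)*(z - 4)*(z - 1)*(z + 1)*(z + 3)*(z + 1)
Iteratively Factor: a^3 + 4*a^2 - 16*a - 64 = (a + 4)*(a^2 - 16) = (a - 4)*(a + 4)*(a + 4)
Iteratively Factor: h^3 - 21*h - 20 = (h - 5)*(h^2 + 5*h + 4) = (h - 5)*(h + 4)*(h + 1)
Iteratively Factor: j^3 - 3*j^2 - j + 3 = (j - 1)*(j^2 - 2*j - 3) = (j - 3)*(j - 1)*(j + 1)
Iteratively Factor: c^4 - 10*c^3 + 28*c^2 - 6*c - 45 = (c - 3)*(c^3 - 7*c^2 + 7*c + 15) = (c - 5)*(c - 3)*(c^2 - 2*c - 3) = (c - 5)*(c - 3)^2*(c + 1)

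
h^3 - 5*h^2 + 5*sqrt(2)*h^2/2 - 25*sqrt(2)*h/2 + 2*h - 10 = (h - 5)*(h + sqrt(2)/2)*(h + 2*sqrt(2))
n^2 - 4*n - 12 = (n - 6)*(n + 2)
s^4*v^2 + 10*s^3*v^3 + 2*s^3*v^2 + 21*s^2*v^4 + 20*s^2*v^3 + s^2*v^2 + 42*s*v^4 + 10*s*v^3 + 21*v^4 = (s + 3*v)*(s + 7*v)*(s*v + v)^2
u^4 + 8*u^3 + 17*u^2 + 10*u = u*(u + 1)*(u + 2)*(u + 5)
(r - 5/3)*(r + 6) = r^2 + 13*r/3 - 10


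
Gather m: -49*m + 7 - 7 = -49*m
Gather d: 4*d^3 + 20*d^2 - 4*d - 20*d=4*d^3 + 20*d^2 - 24*d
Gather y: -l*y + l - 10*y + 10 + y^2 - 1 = l + y^2 + y*(-l - 10) + 9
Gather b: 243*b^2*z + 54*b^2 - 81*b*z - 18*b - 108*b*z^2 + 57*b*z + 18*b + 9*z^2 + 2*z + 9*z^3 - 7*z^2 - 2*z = b^2*(243*z + 54) + b*(-108*z^2 - 24*z) + 9*z^3 + 2*z^2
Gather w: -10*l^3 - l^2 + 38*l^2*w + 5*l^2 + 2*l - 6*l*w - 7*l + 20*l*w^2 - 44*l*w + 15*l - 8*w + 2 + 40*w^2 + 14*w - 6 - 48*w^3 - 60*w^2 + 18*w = -10*l^3 + 4*l^2 + 10*l - 48*w^3 + w^2*(20*l - 20) + w*(38*l^2 - 50*l + 24) - 4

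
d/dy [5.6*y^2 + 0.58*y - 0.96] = 11.2*y + 0.58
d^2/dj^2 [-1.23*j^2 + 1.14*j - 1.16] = -2.46000000000000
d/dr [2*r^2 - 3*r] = 4*r - 3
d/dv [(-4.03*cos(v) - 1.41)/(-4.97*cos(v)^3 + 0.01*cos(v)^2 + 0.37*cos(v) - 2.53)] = (40.0582*cos(v)^3 + 20.9828*cos(v)^2 - 0.0282*cos(v) - 10.7176)*sin(v)/(24.7009*cos(v)^6 - 0.0994*cos(v)^5 - 3.6777*cos(v)^4 + 25.1556*cos(v)^3 + 0.0863*cos(v)^2 - 1.8722*cos(v) + 6.4009)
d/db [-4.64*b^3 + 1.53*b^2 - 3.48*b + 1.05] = -13.92*b^2 + 3.06*b - 3.48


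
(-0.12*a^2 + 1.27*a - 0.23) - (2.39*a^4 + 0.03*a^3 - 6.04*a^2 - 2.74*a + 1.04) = -2.39*a^4 - 0.03*a^3 + 5.92*a^2 + 4.01*a - 1.27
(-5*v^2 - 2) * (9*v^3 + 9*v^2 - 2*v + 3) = -45*v^5 - 45*v^4 - 8*v^3 - 33*v^2 + 4*v - 6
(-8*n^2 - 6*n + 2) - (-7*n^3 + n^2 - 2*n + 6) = 7*n^3 - 9*n^2 - 4*n - 4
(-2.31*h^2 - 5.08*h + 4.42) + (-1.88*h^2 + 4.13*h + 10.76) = -4.19*h^2 - 0.95*h + 15.18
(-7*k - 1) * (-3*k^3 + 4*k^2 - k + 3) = 21*k^4 - 25*k^3 + 3*k^2 - 20*k - 3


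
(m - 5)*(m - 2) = m^2 - 7*m + 10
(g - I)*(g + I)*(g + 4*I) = g^3 + 4*I*g^2 + g + 4*I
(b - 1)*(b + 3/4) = b^2 - b/4 - 3/4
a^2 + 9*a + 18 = (a + 3)*(a + 6)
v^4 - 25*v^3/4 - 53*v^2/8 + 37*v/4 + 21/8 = (v - 7)*(v - 1)*(v + 1/4)*(v + 3/2)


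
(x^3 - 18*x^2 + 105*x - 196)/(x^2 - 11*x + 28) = x - 7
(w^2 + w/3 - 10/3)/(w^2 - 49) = (3*w^2 + w - 10)/(3*(w^2 - 49))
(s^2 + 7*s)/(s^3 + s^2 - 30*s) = (s + 7)/(s^2 + s - 30)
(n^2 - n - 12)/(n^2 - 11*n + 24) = (n^2 - n - 12)/(n^2 - 11*n + 24)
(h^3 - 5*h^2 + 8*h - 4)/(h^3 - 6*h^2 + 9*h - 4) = (h^2 - 4*h + 4)/(h^2 - 5*h + 4)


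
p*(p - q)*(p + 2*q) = p^3 + p^2*q - 2*p*q^2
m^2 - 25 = (m - 5)*(m + 5)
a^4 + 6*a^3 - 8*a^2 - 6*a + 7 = (a - 1)^2*(a + 1)*(a + 7)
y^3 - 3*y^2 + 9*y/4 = y*(y - 3/2)^2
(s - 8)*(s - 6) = s^2 - 14*s + 48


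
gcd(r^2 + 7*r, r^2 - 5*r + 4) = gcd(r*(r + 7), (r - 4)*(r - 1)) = 1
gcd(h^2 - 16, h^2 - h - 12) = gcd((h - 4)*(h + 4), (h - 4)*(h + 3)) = h - 4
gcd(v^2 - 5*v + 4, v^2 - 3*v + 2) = v - 1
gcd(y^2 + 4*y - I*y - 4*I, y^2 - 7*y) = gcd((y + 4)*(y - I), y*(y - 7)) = 1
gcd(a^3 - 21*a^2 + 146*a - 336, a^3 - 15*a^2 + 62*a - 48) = a^2 - 14*a + 48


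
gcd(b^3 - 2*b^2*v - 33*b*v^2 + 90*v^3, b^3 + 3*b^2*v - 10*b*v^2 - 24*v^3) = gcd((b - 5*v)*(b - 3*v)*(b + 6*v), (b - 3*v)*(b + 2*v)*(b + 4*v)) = -b + 3*v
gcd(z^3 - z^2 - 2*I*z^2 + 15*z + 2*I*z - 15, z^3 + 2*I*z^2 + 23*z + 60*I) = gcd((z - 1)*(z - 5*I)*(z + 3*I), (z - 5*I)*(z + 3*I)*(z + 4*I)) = z^2 - 2*I*z + 15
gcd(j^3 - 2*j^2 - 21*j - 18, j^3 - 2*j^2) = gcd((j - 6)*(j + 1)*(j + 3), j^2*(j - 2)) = 1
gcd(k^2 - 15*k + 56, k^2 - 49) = k - 7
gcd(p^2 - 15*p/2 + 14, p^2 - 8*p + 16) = p - 4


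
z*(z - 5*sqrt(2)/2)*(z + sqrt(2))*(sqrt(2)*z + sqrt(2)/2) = sqrt(2)*z^4 - 3*z^3 + sqrt(2)*z^3/2 - 5*sqrt(2)*z^2 - 3*z^2/2 - 5*sqrt(2)*z/2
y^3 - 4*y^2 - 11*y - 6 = (y - 6)*(y + 1)^2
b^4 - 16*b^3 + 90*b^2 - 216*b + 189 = (b - 7)*(b - 3)^3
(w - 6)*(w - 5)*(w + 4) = w^3 - 7*w^2 - 14*w + 120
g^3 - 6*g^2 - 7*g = g*(g - 7)*(g + 1)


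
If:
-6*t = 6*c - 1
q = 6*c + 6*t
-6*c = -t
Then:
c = 1/42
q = 1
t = 1/7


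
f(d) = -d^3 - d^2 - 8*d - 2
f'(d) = -3*d^2 - 2*d - 8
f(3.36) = -78.10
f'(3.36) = -48.59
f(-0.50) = 1.88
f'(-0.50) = -7.75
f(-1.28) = 8.70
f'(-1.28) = -10.36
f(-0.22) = -0.28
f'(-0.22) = -7.71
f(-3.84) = 70.60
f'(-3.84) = -44.56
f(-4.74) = 119.95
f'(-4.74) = -65.92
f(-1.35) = 9.44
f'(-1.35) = -10.77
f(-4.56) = 108.51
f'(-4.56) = -61.26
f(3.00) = -62.00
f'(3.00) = -41.00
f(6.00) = -302.00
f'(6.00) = -128.00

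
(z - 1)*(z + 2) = z^2 + z - 2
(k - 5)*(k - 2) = k^2 - 7*k + 10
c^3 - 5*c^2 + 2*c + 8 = (c - 4)*(c - 2)*(c + 1)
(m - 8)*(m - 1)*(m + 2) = m^3 - 7*m^2 - 10*m + 16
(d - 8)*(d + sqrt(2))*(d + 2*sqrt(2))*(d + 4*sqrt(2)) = d^4 - 8*d^3 + 7*sqrt(2)*d^3 - 56*sqrt(2)*d^2 + 28*d^2 - 224*d + 16*sqrt(2)*d - 128*sqrt(2)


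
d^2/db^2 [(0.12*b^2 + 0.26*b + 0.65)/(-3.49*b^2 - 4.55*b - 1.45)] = (-2.522572*b^3 - 43.85883*b^2 - 54.03567*b - 17.4085)/(42.508549*b^6 + 166.258365*b^5 + 269.73861*b^4 + 232.348025*b^3 + 112.06905*b^2 + 28.699125*b + 3.048625)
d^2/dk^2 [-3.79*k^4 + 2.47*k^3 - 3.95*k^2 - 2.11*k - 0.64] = -45.48*k^2 + 14.82*k - 7.9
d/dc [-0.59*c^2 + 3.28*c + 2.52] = 3.28 - 1.18*c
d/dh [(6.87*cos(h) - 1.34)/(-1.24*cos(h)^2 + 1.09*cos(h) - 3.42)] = (-8.5188*cos(h)^2 + 3.3232*cos(h) + 22.0348)*sin(h)/(1.5376*cos(h)^4 - 2.7032*cos(h)^3 + 9.6697*cos(h)^2 - 7.4556*cos(h) + 11.6964)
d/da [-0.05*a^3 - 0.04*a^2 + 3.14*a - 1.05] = -0.15*a^2 - 0.08*a + 3.14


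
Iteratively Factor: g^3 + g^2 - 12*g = (g - 3)*(g^2 + 4*g) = (g - 3)*(g + 4)*(g)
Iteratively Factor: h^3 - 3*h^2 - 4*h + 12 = (h - 3)*(h^2 - 4) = (h - 3)*(h + 2)*(h - 2)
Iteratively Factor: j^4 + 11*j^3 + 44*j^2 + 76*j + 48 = (j + 2)*(j^3 + 9*j^2 + 26*j + 24) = (j + 2)*(j + 4)*(j^2 + 5*j + 6) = (j + 2)*(j + 3)*(j + 4)*(j + 2)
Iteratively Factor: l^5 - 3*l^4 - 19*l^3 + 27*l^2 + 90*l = (l - 3)*(l^4 - 19*l^2 - 30*l) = l*(l - 3)*(l^3 - 19*l - 30) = l*(l - 3)*(l + 2)*(l^2 - 2*l - 15) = l*(l - 5)*(l - 3)*(l + 2)*(l + 3)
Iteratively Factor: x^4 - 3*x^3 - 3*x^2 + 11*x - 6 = (x + 2)*(x^3 - 5*x^2 + 7*x - 3) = (x - 3)*(x + 2)*(x^2 - 2*x + 1) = (x - 3)*(x - 1)*(x + 2)*(x - 1)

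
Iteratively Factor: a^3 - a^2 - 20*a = (a + 4)*(a^2 - 5*a) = (a - 5)*(a + 4)*(a)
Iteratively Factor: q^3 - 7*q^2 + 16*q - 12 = (q - 3)*(q^2 - 4*q + 4) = (q - 3)*(q - 2)*(q - 2)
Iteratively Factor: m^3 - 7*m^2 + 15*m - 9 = (m - 1)*(m^2 - 6*m + 9) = (m - 3)*(m - 1)*(m - 3)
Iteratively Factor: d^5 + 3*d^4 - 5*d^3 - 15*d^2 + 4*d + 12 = (d + 1)*(d^4 + 2*d^3 - 7*d^2 - 8*d + 12) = (d + 1)*(d + 2)*(d^3 - 7*d + 6) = (d + 1)*(d + 2)*(d + 3)*(d^2 - 3*d + 2) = (d - 2)*(d + 1)*(d + 2)*(d + 3)*(d - 1)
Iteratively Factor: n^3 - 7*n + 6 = (n - 1)*(n^2 + n - 6) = (n - 1)*(n + 3)*(n - 2)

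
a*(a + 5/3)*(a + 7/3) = a^3 + 4*a^2 + 35*a/9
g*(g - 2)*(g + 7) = g^3 + 5*g^2 - 14*g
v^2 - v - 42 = (v - 7)*(v + 6)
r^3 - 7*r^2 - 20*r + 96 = (r - 8)*(r - 3)*(r + 4)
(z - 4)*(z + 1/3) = z^2 - 11*z/3 - 4/3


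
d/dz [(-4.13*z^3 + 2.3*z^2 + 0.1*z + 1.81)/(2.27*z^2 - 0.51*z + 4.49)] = (-9.3751*z^4 + 4.2126*z^3 - 57.0311*z^2 + 12.4366*z + 1.3721)/(5.1529*z^4 - 2.3154*z^3 + 20.6447*z^2 - 4.5798*z + 20.1601)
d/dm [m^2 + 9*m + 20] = 2*m + 9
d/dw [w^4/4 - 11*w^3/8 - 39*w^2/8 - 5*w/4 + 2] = w^3 - 33*w^2/8 - 39*w/4 - 5/4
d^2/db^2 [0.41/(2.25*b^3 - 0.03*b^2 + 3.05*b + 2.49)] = ((0.0246 - 5.535*b)*(2.25*b^3 - 0.03*b^2 + 3.05*b + 2.49) + 0.41*(6.75*b^2 - 0.06*b + 3.05)*(13.5*b^2 - 0.12*b + 6.1))/(2.25*b^3 - 0.03*b^2 + 3.05*b + 2.49)^3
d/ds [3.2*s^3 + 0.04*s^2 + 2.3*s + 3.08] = 9.6*s^2 + 0.08*s + 2.3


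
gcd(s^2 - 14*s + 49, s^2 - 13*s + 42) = s - 7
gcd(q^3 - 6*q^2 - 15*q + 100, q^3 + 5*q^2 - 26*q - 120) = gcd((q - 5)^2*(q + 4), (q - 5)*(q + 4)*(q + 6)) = q^2 - q - 20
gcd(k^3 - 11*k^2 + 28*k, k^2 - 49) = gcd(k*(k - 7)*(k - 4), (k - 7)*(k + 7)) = k - 7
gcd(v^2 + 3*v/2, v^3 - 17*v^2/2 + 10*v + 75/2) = v + 3/2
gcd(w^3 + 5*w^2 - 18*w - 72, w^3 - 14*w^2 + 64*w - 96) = w - 4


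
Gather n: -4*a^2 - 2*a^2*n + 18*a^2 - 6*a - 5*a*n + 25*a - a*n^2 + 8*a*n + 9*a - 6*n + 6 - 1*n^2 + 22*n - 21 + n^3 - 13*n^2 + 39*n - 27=14*a^2 + 28*a + n^3 + n^2*(-a - 14) + n*(-2*a^2 + 3*a + 55) - 42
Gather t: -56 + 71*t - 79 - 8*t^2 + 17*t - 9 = -8*t^2 + 88*t - 144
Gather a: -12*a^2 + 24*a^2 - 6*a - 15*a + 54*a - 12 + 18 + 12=12*a^2 + 33*a + 18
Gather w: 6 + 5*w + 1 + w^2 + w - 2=w^2 + 6*w + 5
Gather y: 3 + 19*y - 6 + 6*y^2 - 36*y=6*y^2 - 17*y - 3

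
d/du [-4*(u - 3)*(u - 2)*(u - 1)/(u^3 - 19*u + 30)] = -24/(u^2 + 10*u + 25)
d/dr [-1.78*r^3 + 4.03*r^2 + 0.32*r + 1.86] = -5.34*r^2 + 8.06*r + 0.32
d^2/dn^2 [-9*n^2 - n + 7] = -18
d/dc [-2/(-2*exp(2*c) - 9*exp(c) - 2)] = (-8*exp(c) - 18)*exp(c)/(2*exp(2*c) + 9*exp(c) + 2)^2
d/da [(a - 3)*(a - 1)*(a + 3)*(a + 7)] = 4*a^3 + 18*a^2 - 32*a - 54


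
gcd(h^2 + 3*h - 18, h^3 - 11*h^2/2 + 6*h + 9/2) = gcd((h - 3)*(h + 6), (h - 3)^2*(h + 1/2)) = h - 3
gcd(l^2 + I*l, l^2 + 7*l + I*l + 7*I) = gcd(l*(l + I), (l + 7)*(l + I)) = l + I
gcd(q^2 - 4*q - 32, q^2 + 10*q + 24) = q + 4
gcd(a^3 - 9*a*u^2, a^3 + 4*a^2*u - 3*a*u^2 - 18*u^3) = a + 3*u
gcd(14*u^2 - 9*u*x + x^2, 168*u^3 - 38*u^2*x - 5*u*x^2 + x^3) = -7*u + x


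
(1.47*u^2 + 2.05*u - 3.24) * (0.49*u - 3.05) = 0.7203*u^3 - 3.479*u^2 - 7.8401*u + 9.882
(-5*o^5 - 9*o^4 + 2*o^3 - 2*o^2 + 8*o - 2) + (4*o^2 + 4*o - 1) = -5*o^5 - 9*o^4 + 2*o^3 + 2*o^2 + 12*o - 3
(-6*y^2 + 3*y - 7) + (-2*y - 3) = -6*y^2 + y - 10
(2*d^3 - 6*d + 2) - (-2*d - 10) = 2*d^3 - 4*d + 12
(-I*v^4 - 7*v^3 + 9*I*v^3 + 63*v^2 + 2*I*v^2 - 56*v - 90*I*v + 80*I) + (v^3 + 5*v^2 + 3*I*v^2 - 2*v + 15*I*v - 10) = -I*v^4 - 6*v^3 + 9*I*v^3 + 68*v^2 + 5*I*v^2 - 58*v - 75*I*v - 10 + 80*I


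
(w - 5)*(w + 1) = w^2 - 4*w - 5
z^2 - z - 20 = (z - 5)*(z + 4)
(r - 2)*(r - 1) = r^2 - 3*r + 2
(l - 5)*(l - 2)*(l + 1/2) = l^3 - 13*l^2/2 + 13*l/2 + 5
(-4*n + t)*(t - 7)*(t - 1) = -4*n*t^2 + 32*n*t - 28*n + t^3 - 8*t^2 + 7*t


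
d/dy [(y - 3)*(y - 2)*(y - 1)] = 3*y^2 - 12*y + 11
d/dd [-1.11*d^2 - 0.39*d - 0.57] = -2.22*d - 0.39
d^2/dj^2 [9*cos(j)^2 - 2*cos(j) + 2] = 2*cos(j) - 18*cos(2*j)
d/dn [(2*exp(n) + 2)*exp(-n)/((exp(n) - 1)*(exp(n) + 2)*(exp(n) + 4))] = 2*(-3*exp(4*n) - 14*exp(3*n) - 17*exp(2*n) - 4*exp(n) + 8)*exp(-n)/(exp(6*n) + 10*exp(5*n) + 29*exp(4*n) + 4*exp(3*n) - 76*exp(2*n) - 32*exp(n) + 64)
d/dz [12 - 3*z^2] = -6*z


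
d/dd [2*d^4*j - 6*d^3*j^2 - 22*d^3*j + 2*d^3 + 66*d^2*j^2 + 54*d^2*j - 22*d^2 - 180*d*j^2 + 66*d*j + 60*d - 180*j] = 8*d^3*j - 18*d^2*j^2 - 66*d^2*j + 6*d^2 + 132*d*j^2 + 108*d*j - 44*d - 180*j^2 + 66*j + 60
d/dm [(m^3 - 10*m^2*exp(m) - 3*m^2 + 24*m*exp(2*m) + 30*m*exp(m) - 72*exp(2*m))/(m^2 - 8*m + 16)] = (-10*m^3*exp(m) + m^3 + 48*m^2*exp(2*m) + 70*m^2*exp(m) - 12*m^2 - 360*m*exp(2*m) - 70*m*exp(m) + 24*m + 624*exp(2*m) - 120*exp(m))/(m^3 - 12*m^2 + 48*m - 64)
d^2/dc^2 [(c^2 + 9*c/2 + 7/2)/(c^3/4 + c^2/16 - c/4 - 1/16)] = 16*(32*c^3 + 336*c^2 - 228*c + 85)/(64*c^6 - 144*c^5 + 60*c^4 + 45*c^3 - 15*c^2 - 9*c - 1)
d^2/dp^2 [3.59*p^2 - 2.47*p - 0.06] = 7.18000000000000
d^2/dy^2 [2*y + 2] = 0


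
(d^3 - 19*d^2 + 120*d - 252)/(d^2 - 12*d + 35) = (d^2 - 12*d + 36)/(d - 5)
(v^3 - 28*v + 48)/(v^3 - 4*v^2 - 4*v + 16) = (v + 6)/(v + 2)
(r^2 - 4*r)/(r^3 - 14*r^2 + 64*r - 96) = r/(r^2 - 10*r + 24)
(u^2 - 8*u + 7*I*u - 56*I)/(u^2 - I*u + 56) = (u - 8)/(u - 8*I)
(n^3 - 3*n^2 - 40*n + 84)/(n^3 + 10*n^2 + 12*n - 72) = (n - 7)/(n + 6)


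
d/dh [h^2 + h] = 2*h + 1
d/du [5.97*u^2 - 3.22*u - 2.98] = 11.94*u - 3.22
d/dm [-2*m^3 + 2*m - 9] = 2 - 6*m^2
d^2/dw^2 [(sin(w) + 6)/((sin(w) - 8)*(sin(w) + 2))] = (-sin(w)^5 - 30*sin(w)^4 + 14*sin(w)^3 - 468*sin(w)^2 + 200*sin(w) + 432)/((sin(w) - 8)^3*(sin(w) + 2)^3)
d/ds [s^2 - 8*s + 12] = 2*s - 8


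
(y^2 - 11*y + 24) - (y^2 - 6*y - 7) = 31 - 5*y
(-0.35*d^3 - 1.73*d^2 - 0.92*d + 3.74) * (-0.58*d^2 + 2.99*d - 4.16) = 0.203*d^5 - 0.0431000000000001*d^4 - 3.1831*d^3 + 2.2768*d^2 + 15.0098*d - 15.5584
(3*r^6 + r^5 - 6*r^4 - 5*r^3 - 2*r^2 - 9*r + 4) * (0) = 0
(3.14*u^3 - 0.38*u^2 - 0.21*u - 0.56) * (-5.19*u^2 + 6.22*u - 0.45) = -16.2966*u^5 + 21.503*u^4 - 2.6867*u^3 + 1.7712*u^2 - 3.3887*u + 0.252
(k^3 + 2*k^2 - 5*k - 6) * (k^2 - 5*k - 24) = k^5 - 3*k^4 - 39*k^3 - 29*k^2 + 150*k + 144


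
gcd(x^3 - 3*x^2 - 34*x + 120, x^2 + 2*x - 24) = x^2 + 2*x - 24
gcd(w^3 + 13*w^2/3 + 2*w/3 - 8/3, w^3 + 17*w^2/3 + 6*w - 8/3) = w + 4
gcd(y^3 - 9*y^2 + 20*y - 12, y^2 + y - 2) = y - 1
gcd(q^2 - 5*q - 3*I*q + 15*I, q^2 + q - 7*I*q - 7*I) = 1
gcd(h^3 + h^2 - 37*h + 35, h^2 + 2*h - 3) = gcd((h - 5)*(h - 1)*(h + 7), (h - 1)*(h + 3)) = h - 1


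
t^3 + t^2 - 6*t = t*(t - 2)*(t + 3)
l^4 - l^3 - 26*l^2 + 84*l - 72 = (l - 3)*(l - 2)^2*(l + 6)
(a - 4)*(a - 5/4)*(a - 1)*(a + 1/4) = a^4 - 6*a^3 + 139*a^2/16 - 39*a/16 - 5/4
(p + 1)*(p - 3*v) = p^2 - 3*p*v + p - 3*v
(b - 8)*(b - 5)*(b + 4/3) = b^3 - 35*b^2/3 + 68*b/3 + 160/3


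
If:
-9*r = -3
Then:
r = 1/3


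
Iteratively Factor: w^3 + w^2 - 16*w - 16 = (w - 4)*(w^2 + 5*w + 4) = (w - 4)*(w + 4)*(w + 1)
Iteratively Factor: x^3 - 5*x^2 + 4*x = (x)*(x^2 - 5*x + 4) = x*(x - 4)*(x - 1)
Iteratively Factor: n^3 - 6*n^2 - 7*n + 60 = (n - 4)*(n^2 - 2*n - 15) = (n - 4)*(n + 3)*(n - 5)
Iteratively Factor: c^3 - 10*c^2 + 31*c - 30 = (c - 3)*(c^2 - 7*c + 10) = (c - 5)*(c - 3)*(c - 2)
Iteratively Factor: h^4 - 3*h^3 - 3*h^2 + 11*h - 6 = (h - 1)*(h^3 - 2*h^2 - 5*h + 6) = (h - 1)^2*(h^2 - h - 6) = (h - 3)*(h - 1)^2*(h + 2)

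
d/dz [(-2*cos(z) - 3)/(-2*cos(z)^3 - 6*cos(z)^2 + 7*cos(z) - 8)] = 4*(8*cos(z)^3 + 30*cos(z)^2 + 36*cos(z) - 37)*sin(z)/(-12*sin(z)^2 - 11*cos(z) + cos(3*z) + 28)^2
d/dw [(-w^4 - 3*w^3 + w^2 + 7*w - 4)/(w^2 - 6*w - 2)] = (-2*w^5 + 15*w^4 + 44*w^3 + 5*w^2 + 4*w - 38)/(w^4 - 12*w^3 + 32*w^2 + 24*w + 4)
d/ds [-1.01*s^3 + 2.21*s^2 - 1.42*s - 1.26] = -3.03*s^2 + 4.42*s - 1.42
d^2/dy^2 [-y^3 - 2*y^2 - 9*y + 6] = -6*y - 4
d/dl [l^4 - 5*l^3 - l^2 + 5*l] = 4*l^3 - 15*l^2 - 2*l + 5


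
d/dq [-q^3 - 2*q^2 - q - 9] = -3*q^2 - 4*q - 1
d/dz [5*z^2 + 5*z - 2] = 10*z + 5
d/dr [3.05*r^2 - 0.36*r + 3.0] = 6.1*r - 0.36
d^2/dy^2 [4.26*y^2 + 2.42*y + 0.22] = 8.52000000000000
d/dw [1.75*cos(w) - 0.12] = -1.75*sin(w)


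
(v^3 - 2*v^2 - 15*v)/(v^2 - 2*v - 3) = v*(-v^2 + 2*v + 15)/(-v^2 + 2*v + 3)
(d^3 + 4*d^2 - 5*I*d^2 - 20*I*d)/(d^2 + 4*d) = d - 5*I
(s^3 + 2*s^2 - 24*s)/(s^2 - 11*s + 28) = s*(s + 6)/(s - 7)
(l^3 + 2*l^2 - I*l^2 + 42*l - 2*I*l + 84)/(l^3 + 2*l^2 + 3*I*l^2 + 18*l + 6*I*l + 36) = (l - 7*I)/(l - 3*I)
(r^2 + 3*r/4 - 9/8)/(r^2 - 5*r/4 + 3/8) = (2*r + 3)/(2*r - 1)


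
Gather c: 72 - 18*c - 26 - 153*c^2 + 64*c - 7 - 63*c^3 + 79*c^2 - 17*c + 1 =-63*c^3 - 74*c^2 + 29*c + 40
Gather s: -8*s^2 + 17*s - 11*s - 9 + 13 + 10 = -8*s^2 + 6*s + 14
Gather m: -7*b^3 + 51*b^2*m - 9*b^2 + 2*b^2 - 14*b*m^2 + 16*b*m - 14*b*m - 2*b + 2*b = -7*b^3 - 7*b^2 - 14*b*m^2 + m*(51*b^2 + 2*b)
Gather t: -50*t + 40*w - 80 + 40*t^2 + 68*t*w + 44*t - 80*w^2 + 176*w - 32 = 40*t^2 + t*(68*w - 6) - 80*w^2 + 216*w - 112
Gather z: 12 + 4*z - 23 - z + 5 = 3*z - 6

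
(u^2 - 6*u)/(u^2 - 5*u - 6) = u/(u + 1)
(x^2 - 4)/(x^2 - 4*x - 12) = (x - 2)/(x - 6)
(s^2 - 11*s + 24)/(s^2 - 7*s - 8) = (s - 3)/(s + 1)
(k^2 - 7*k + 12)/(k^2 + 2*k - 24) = (k - 3)/(k + 6)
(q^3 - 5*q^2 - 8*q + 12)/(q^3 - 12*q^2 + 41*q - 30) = (q + 2)/(q - 5)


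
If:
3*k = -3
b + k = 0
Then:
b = 1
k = -1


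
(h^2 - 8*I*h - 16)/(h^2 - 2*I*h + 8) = (h - 4*I)/(h + 2*I)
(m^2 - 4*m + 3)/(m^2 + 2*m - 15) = (m - 1)/(m + 5)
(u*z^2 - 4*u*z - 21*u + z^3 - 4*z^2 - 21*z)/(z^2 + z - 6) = (u*z - 7*u + z^2 - 7*z)/(z - 2)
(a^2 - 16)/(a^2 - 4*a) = (a + 4)/a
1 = 1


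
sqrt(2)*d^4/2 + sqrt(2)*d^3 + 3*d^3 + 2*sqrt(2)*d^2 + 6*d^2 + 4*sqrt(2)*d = d*(d + 2)*(d + 2*sqrt(2))*(sqrt(2)*d/2 + 1)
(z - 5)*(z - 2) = z^2 - 7*z + 10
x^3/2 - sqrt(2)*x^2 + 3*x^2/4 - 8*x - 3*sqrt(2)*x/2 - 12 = (x/2 + sqrt(2))*(x + 3/2)*(x - 4*sqrt(2))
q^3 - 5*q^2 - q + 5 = (q - 5)*(q - 1)*(q + 1)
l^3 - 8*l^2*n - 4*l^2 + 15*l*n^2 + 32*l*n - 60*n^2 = (l - 4)*(l - 5*n)*(l - 3*n)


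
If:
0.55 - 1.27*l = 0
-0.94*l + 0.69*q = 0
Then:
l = 0.43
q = 0.59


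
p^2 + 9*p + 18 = (p + 3)*(p + 6)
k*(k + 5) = k^2 + 5*k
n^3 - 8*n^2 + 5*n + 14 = (n - 7)*(n - 2)*(n + 1)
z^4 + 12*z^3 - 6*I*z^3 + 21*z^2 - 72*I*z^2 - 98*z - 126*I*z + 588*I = (z - 2)*(z + 7)^2*(z - 6*I)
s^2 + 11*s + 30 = (s + 5)*(s + 6)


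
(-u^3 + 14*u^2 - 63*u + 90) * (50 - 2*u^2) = 2*u^5 - 28*u^4 + 76*u^3 + 520*u^2 - 3150*u + 4500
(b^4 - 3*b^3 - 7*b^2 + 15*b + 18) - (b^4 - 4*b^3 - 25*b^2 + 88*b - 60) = b^3 + 18*b^2 - 73*b + 78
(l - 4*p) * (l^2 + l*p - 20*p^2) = l^3 - 3*l^2*p - 24*l*p^2 + 80*p^3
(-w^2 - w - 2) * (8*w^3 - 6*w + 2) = -8*w^5 - 8*w^4 - 10*w^3 + 4*w^2 + 10*w - 4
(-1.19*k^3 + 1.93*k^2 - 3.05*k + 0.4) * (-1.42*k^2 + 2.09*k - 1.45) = 1.6898*k^5 - 5.2277*k^4 + 10.0902*k^3 - 9.741*k^2 + 5.2585*k - 0.58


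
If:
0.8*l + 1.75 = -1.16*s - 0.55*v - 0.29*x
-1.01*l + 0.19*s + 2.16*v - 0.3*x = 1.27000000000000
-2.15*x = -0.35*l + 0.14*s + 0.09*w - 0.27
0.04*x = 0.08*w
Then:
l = 4.44765941857208*x - 1.09931426847402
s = -4.55942288214124*x - 0.819714242613624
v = 2.61964183350214*x + 0.146036247656402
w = 0.5*x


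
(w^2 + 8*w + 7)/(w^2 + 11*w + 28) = (w + 1)/(w + 4)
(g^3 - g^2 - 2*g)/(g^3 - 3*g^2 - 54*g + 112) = g*(g + 1)/(g^2 - g - 56)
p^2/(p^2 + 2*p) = p/(p + 2)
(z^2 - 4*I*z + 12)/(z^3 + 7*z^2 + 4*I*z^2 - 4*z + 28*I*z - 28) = (z - 6*I)/(z^2 + z*(7 + 2*I) + 14*I)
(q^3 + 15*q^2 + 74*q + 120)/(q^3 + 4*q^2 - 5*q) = (q^2 + 10*q + 24)/(q*(q - 1))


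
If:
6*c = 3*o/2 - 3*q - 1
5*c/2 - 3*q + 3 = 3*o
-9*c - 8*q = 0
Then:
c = -8/5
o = -32/15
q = 9/5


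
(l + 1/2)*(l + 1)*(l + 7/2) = l^3 + 5*l^2 + 23*l/4 + 7/4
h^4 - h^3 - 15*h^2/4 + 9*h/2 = h*(h - 3/2)^2*(h + 2)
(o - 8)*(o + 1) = o^2 - 7*o - 8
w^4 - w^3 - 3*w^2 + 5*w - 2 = (w - 1)^3*(w + 2)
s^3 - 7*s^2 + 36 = (s - 6)*(s - 3)*(s + 2)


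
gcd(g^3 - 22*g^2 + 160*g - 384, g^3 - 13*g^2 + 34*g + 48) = g^2 - 14*g + 48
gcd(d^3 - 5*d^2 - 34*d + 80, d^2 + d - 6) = d - 2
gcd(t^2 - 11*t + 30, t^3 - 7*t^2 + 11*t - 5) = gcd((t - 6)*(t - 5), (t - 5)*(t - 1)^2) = t - 5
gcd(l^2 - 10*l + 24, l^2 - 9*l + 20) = l - 4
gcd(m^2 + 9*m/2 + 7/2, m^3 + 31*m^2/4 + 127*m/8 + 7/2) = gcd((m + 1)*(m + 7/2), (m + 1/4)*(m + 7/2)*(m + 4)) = m + 7/2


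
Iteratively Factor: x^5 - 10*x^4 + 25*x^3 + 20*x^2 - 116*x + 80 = (x - 2)*(x^4 - 8*x^3 + 9*x^2 + 38*x - 40) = (x - 2)*(x + 2)*(x^3 - 10*x^2 + 29*x - 20) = (x - 2)*(x - 1)*(x + 2)*(x^2 - 9*x + 20) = (x - 4)*(x - 2)*(x - 1)*(x + 2)*(x - 5)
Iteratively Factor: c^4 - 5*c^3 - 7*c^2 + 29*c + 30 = (c - 5)*(c^3 - 7*c - 6) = (c - 5)*(c + 2)*(c^2 - 2*c - 3) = (c - 5)*(c + 1)*(c + 2)*(c - 3)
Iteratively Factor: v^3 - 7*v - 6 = (v + 1)*(v^2 - v - 6) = (v + 1)*(v + 2)*(v - 3)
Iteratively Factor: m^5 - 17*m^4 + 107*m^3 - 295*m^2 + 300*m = (m - 5)*(m^4 - 12*m^3 + 47*m^2 - 60*m) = (m - 5)^2*(m^3 - 7*m^2 + 12*m) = (m - 5)^2*(m - 4)*(m^2 - 3*m) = (m - 5)^2*(m - 4)*(m - 3)*(m)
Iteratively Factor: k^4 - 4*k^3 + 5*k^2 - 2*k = (k)*(k^3 - 4*k^2 + 5*k - 2) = k*(k - 1)*(k^2 - 3*k + 2) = k*(k - 1)^2*(k - 2)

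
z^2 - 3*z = z*(z - 3)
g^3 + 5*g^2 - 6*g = g*(g - 1)*(g + 6)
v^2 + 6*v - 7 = (v - 1)*(v + 7)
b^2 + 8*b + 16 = (b + 4)^2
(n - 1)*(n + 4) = n^2 + 3*n - 4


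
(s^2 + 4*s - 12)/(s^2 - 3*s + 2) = (s + 6)/(s - 1)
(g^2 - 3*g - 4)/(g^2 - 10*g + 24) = (g + 1)/(g - 6)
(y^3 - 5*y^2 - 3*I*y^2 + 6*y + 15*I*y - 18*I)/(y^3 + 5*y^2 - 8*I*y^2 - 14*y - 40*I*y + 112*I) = (y^2 - 3*y*(1 + I) + 9*I)/(y^2 + y*(7 - 8*I) - 56*I)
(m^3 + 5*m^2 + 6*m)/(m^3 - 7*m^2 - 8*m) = (m^2 + 5*m + 6)/(m^2 - 7*m - 8)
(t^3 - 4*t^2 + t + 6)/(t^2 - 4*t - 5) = (t^2 - 5*t + 6)/(t - 5)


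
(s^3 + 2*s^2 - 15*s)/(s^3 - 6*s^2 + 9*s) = (s + 5)/(s - 3)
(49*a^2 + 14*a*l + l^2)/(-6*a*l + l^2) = (-49*a^2 - 14*a*l - l^2)/(l*(6*a - l))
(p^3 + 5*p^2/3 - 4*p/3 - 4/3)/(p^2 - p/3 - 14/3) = (3*p^2 - p - 2)/(3*p - 7)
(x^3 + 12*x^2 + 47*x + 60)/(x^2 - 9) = (x^2 + 9*x + 20)/(x - 3)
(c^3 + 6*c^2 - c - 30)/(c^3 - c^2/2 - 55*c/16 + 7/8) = 16*(c^2 + 8*c + 15)/(16*c^2 + 24*c - 7)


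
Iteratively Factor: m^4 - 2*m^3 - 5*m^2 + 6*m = (m + 2)*(m^3 - 4*m^2 + 3*m) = (m - 1)*(m + 2)*(m^2 - 3*m) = m*(m - 1)*(m + 2)*(m - 3)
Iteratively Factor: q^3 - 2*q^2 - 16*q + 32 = (q - 2)*(q^2 - 16) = (q - 4)*(q - 2)*(q + 4)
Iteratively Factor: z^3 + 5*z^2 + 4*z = (z)*(z^2 + 5*z + 4) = z*(z + 4)*(z + 1)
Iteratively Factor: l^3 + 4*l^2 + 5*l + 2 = (l + 1)*(l^2 + 3*l + 2) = (l + 1)*(l + 2)*(l + 1)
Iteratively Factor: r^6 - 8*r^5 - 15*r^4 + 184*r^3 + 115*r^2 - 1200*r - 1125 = (r - 5)*(r^5 - 3*r^4 - 30*r^3 + 34*r^2 + 285*r + 225) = (r - 5)^2*(r^4 + 2*r^3 - 20*r^2 - 66*r - 45) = (r - 5)^2*(r + 3)*(r^3 - r^2 - 17*r - 15) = (r - 5)^2*(r + 1)*(r + 3)*(r^2 - 2*r - 15) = (r - 5)^3*(r + 1)*(r + 3)*(r + 3)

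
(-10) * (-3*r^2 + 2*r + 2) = 30*r^2 - 20*r - 20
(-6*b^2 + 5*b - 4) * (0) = 0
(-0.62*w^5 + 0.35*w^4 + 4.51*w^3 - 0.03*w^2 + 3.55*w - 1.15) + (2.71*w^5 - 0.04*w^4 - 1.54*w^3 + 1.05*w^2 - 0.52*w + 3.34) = 2.09*w^5 + 0.31*w^4 + 2.97*w^3 + 1.02*w^2 + 3.03*w + 2.19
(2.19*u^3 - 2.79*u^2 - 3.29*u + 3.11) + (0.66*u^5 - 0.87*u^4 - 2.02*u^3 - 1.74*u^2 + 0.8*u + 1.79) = 0.66*u^5 - 0.87*u^4 + 0.17*u^3 - 4.53*u^2 - 2.49*u + 4.9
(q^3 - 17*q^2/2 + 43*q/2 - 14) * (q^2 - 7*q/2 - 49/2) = q^5 - 12*q^4 + 107*q^3/4 + 119*q^2 - 1911*q/4 + 343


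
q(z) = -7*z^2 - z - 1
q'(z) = -14*z - 1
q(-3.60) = -88.12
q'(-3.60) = 49.40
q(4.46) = -144.70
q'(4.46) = -63.44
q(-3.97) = -107.36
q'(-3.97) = 54.58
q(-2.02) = -27.54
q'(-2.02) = 27.28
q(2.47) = -46.18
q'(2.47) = -35.58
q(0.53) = -3.50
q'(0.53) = -8.42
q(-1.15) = -9.11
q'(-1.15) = 15.10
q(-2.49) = -41.91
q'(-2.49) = 33.86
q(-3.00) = -61.00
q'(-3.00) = 41.00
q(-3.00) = -61.00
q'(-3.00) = 41.00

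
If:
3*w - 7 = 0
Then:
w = 7/3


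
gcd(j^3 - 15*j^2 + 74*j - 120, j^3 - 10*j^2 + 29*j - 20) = j^2 - 9*j + 20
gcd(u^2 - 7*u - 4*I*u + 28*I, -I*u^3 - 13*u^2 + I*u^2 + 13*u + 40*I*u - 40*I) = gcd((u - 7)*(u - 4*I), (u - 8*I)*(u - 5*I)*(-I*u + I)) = 1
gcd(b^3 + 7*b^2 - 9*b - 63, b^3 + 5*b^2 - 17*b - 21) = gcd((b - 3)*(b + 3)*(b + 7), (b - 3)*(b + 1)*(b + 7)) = b^2 + 4*b - 21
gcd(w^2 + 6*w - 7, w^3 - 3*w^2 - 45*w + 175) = w + 7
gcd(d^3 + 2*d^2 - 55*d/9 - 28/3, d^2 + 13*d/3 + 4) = d^2 + 13*d/3 + 4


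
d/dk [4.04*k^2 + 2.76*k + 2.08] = 8.08*k + 2.76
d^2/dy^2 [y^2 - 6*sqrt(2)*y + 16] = 2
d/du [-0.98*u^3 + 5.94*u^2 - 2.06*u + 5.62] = -2.94*u^2 + 11.88*u - 2.06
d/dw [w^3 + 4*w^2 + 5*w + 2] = 3*w^2 + 8*w + 5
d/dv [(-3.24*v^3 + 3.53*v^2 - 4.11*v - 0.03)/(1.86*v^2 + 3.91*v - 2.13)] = (-6.0264*v^4 - 25.3368*v^3 + 42.1505*v^2 - 14.9262*v + 8.8716)/(3.4596*v^4 + 14.5452*v^3 + 7.3645*v^2 - 16.6566*v + 4.5369)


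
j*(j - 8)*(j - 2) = j^3 - 10*j^2 + 16*j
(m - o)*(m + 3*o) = m^2 + 2*m*o - 3*o^2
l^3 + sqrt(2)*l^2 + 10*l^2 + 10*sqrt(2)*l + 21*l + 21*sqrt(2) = (l + 3)*(l + 7)*(l + sqrt(2))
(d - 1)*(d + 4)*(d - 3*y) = d^3 - 3*d^2*y + 3*d^2 - 9*d*y - 4*d + 12*y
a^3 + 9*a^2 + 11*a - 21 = (a - 1)*(a + 3)*(a + 7)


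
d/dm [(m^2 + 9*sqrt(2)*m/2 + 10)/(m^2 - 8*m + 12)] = (-16*m^2 - 9*sqrt(2)*m^2 + 8*m + 108*sqrt(2) + 160)/(2*(m^4 - 16*m^3 + 88*m^2 - 192*m + 144))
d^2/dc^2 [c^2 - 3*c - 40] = 2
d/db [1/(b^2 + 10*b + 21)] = 2*(-b - 5)/(b^2 + 10*b + 21)^2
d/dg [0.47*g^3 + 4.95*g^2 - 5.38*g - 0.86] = 1.41*g^2 + 9.9*g - 5.38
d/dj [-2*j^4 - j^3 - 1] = j^2*(-8*j - 3)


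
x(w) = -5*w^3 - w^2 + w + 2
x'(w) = -15*w^2 - 2*w + 1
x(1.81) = -29.11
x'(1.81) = -51.76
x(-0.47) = 1.83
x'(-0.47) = -1.37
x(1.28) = -8.84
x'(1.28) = -26.14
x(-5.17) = 661.04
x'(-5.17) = -389.59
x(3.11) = -154.96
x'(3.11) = -150.30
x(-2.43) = 65.41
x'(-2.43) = -82.71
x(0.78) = -0.20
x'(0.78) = -9.69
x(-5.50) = 798.12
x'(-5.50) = -441.75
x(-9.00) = 3557.00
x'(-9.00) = -1196.00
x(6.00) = -1108.00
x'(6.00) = -551.00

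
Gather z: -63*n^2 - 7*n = -63*n^2 - 7*n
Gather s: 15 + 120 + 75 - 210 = 0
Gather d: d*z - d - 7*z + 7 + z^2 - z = d*(z - 1) + z^2 - 8*z + 7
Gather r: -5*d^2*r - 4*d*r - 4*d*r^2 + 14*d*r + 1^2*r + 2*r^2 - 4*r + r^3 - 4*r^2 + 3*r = r^3 + r^2*(-4*d - 2) + r*(-5*d^2 + 10*d)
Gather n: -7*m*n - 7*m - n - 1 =-7*m + n*(-7*m - 1) - 1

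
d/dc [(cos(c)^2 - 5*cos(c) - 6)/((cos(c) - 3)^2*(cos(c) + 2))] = (cos(c)^3 - 7*cos(c)^2 - 16*cos(c) - 36)*sin(c)/((cos(c) - 3)^3*(cos(c) + 2)^2)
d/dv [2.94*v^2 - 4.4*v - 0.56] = 5.88*v - 4.4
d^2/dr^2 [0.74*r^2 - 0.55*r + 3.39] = 1.48000000000000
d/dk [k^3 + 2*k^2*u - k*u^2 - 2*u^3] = 3*k^2 + 4*k*u - u^2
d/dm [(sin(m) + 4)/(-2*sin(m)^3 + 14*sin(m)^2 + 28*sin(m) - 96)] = (2*sin(m)^3 + 5*sin(m)^2 - 56*sin(m) - 104)*cos(m)/(2*(sin(m)^3 - 7*sin(m)^2 - 14*sin(m) + 48)^2)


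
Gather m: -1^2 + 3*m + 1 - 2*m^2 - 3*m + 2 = 2 - 2*m^2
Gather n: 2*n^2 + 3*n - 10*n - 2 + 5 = 2*n^2 - 7*n + 3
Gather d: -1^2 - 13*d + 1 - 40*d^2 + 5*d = -40*d^2 - 8*d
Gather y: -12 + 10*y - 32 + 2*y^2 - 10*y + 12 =2*y^2 - 32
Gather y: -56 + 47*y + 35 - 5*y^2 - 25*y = -5*y^2 + 22*y - 21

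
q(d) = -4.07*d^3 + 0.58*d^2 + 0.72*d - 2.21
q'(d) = -12.21*d^2 + 1.16*d + 0.72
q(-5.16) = 568.69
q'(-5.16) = -330.36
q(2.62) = -69.54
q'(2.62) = -80.06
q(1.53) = -14.33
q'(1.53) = -26.09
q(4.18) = -286.32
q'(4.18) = -207.77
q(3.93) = -237.47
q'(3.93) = -183.30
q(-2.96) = 106.29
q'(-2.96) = -109.69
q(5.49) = -654.24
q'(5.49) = -360.92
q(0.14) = -2.11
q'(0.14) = 0.64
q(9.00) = -2915.78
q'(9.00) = -977.85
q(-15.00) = 13853.74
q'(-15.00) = -2763.93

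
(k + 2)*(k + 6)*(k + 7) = k^3 + 15*k^2 + 68*k + 84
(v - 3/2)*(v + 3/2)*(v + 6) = v^3 + 6*v^2 - 9*v/4 - 27/2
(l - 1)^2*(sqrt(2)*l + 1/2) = sqrt(2)*l^3 - 2*sqrt(2)*l^2 + l^2/2 - l + sqrt(2)*l + 1/2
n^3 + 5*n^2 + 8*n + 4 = (n + 1)*(n + 2)^2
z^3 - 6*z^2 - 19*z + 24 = (z - 8)*(z - 1)*(z + 3)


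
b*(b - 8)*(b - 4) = b^3 - 12*b^2 + 32*b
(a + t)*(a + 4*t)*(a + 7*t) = a^3 + 12*a^2*t + 39*a*t^2 + 28*t^3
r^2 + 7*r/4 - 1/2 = (r - 1/4)*(r + 2)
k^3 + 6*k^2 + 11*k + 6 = (k + 1)*(k + 2)*(k + 3)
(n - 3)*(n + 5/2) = n^2 - n/2 - 15/2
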